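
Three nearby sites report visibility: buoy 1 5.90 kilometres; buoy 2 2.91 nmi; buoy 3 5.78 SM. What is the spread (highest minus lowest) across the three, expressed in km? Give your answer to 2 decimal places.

3.91 km

buoy 2: 2.91 nmi = 5.3893 km.
buoy 3: 5.78 SM = 9.3020 km.
Spread: 9.3020 − 5.3893 = 3.91 km.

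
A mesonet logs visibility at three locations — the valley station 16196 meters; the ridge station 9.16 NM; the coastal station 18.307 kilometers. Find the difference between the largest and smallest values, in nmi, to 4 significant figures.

1.140 nmi

the valley station: 16196 m = 8.74514 nmi.
the coastal station: 18.307 km = 9.88499 nmi.
Spread: 9.88499 − 8.74514 = 1.140 nmi.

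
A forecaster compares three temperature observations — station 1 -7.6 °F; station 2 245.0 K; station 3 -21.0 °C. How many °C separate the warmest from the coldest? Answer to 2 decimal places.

7.15 °C

station 1: -7.6 °F = -22.000 °C.
station 2: 245.0 K = -28.150 °C.
Spread: (-21.000) − (-28.150) = 7.150 °C.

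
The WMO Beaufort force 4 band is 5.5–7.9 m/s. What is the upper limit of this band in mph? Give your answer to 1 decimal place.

17.7 mph

5.5–7.9 m/s × 2.237 = 12.3–17.7 mph.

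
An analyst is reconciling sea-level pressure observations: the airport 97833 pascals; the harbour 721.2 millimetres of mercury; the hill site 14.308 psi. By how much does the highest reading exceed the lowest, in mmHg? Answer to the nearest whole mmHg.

the airport: 97833 Pa = 733.81 mmHg.
the hill site: 14.308 psi = 739.94 mmHg.
Spread: 739.94 − 721.20 = 19 mmHg.

19 mmHg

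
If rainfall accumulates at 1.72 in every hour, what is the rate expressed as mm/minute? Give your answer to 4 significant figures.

1.72 in/hour × 25.4 mm/in × 0.0166667 hour/minute = 0.7281 mm/minute.

0.7281 mm/minute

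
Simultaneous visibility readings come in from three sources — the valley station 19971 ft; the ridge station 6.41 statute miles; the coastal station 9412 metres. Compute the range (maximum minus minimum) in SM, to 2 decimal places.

the valley station: 19971 ft = 3.7824 SM.
the coastal station: 9412 m = 5.8483 SM.
Spread: 6.4100 − 3.7824 = 2.63 SM.

2.63 SM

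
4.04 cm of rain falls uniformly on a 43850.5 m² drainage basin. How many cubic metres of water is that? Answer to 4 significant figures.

1772 cubic metres

Depth: 4.04 cm × 10 = 40.4 mm.
1 mm over 1 m² is 1 L, so volume = 40.4 × 43850.5 = 1771560.2 L = 1772 m³.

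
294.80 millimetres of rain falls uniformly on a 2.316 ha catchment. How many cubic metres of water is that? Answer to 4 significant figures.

6828 cubic metres

Area: 2.316 ha = 23160 m².
1 mm over 1 m² is 1 L, so volume = 294.8 × 23160 = 6827568 L = 6828 m³.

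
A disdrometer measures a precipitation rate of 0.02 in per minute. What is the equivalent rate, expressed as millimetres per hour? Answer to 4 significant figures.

30.48 mm/hour

0.02 in/minute × 25.4 mm/in × 60 minute/hour = 30.48 mm/hour.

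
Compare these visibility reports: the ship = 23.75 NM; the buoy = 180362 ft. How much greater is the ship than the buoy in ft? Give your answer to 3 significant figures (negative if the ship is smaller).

-36100 ft

the ship: 23.75 nmi = 144307.74 ft.
Difference: 144307.74 − 180362.00 = -36100 ft.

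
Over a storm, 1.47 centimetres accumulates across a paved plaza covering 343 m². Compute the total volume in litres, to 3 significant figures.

Depth: 1.47 cm × 10 = 14.7 mm.
1 mm over 1 m² is 1 L, so volume = 14.7 × 343 = 5042.1 L ≈ 5040 L.

5040 litres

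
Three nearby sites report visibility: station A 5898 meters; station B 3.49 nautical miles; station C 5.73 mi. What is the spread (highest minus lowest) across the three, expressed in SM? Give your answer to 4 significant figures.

2.065 SM

station A: 5898 m = 3.66485 SM.
station B: 3.49 nmi = 4.01622 SM.
Spread: 5.73000 − 3.66485 = 2.065 SM.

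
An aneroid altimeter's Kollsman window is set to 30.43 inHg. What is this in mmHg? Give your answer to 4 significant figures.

1 inHg = 25.4 mmHg, so 30.43 × 25.4 = 772.9 mmHg.

772.9 mmHg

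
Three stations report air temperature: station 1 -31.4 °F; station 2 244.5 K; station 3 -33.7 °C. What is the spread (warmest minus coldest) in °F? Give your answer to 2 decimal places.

station 1: -31.4 °F = -35.222 °C.
station 2: 244.5 K = -28.650 °C.
Spread: (-28.650) − (-35.222) = 6.572 °C = 11.83 °F.

11.83 °F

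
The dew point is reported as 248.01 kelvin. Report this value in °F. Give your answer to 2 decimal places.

First to °C: -25.14 °C.
Then to °F: -13.25 °F.

-13.25 °F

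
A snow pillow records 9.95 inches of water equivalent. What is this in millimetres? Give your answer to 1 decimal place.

252.7 mm

1 in = 25.4 mm, so 9.95 × 25.4 = 252.7 mm.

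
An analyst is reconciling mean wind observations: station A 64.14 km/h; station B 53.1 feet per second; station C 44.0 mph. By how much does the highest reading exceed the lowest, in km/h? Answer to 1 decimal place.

station B: 53.1 ft/s = 58.266 km/h.
station C: 44.0 mph = 70.811 km/h.
Spread: 70.811 − 58.266 = 12.5 km/h.

12.5 km/h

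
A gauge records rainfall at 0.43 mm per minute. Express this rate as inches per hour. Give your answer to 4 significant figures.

0.43 mm/minute × 0.0393701 in/mm × 60 minute/hour = 1.016 in/hour.

1.016 in/hour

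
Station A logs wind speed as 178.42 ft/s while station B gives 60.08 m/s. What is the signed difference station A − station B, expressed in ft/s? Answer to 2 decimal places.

-18.69 ft/s

station B: 60.08 m/s = 197.1129 ft/s.
Difference: 178.4200 − 197.1129 = -18.69 ft/s.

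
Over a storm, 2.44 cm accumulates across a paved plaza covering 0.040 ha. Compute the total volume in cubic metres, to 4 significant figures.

9.760 cubic metres

Depth: 2.44 cm × 10 = 24.4 mm.
Area: 0.040 ha = 400 m².
1 mm over 1 m² is 1 L, so volume = 24.4 × 400 = 9760 L = 9.760 m³.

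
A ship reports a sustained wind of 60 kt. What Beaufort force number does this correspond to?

Beaufort force 11

60 kt lies in the Beaufort 11 band (violent storm, 56–63 kt).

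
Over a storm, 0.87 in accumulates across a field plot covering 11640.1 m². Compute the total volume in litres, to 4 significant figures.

Depth: 0.87 in × 25.4 = 22.098 mm.
1 mm over 1 m² is 1 L, so volume = 22.098 × 11640.1 = 257222.93 L ≈ 257200 L.

257200 litres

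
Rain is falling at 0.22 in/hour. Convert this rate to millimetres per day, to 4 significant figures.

0.22 in/hour × 25.4 mm/in × 24 hour/day = 134.1 mm/day.

134.1 mm/day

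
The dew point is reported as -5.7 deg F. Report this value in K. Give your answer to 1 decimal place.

First to °C: -20.94 °C.
Then to K: 252.2 K.

252.2 K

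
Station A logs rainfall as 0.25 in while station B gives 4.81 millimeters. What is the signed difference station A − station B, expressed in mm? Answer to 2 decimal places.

1.54 mm

station A: 0.25 in = 6.3500 mm.
Difference: 6.3500 − 4.8100 = 1.54 mm.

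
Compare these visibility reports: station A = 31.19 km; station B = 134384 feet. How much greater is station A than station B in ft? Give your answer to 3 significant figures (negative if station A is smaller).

station A: 31.19 km = 102329.40 ft.
Difference: 102329.40 − 134384.00 = -32100 ft.

-32100 ft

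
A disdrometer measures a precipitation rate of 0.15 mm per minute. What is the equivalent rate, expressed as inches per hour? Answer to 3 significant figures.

0.354 in/hour

0.15 mm/minute × 0.0393701 in/mm × 60 minute/hour = 0.354 in/hour.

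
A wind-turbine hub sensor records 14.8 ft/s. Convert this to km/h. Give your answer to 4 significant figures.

16.24 km/h

1 ft/s = 1.09728 km/h, so 14.8 × 1.09728 = 16.24 km/h.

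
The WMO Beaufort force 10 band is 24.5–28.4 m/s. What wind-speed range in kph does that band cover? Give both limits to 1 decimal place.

24.5–28.4 m/s × 3.6 = 88.2–102.2 km/h.

88.2 to 102.2 km/h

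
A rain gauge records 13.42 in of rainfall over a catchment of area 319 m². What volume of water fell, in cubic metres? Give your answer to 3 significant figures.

Depth: 13.42 in × 25.4 = 340.868 mm.
1 mm over 1 m² is 1 L, so volume = 340.868 × 319 = 108736.89 L = 109 m³.

109 cubic metres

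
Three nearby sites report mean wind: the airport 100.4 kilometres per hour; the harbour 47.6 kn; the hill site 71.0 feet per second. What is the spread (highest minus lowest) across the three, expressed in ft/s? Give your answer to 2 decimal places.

20.50 ft/s

the airport: 100.4 km/h = 91.4990 ft/s.
the harbour: 47.6 kt = 80.3397 ft/s.
Spread: 91.4990 − 71.0000 = 20.50 ft/s.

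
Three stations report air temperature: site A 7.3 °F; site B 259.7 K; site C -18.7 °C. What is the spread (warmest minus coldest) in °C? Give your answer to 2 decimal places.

site A: 7.3 °F = -13.722 °C.
site B: 259.7 K = -13.450 °C.
Spread: (-13.450) − (-18.700) = 5.250 °C.

5.25 °C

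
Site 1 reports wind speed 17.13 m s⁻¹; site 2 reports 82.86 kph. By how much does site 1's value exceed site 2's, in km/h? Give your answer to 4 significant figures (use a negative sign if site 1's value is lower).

-21.19 km/h

site 1: 17.13 m/s = 61.6680 km/h.
Difference: 61.6680 − 82.8600 = -21.19 km/h.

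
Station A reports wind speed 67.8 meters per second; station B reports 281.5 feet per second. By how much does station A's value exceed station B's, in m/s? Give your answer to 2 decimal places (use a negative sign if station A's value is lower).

station B: 281.5 ft/s = 85.8012 m/s.
Difference: 67.8000 − 85.8012 = -18.00 m/s.

-18.00 m/s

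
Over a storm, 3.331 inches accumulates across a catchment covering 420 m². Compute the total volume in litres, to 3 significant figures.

35500 litres

Depth: 3.331 in × 25.4 = 84.6074 mm.
1 mm over 1 m² is 1 L, so volume = 84.6074 × 420 = 35535.108 L ≈ 35500 L.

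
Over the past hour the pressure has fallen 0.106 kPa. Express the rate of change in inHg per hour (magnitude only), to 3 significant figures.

0.0313 inHg per hour

0.106 kPa / 1 h × 0.2953 inHg/kPa = 0.0313 inHg/h.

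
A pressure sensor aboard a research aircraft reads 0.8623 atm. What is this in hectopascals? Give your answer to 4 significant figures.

873.7 hPa

1 atm = 1013.25 hPa, so 0.8623 × 1013.25 = 873.7 hPa.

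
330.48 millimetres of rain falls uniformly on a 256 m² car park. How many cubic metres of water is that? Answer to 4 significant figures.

84.60 cubic metres

1 mm over 1 m² is 1 L, so volume = 330.48 × 256 = 84602.88 L = 84.60 m³.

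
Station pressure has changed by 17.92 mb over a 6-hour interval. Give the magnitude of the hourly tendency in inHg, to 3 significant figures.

17.92 mb / 6 h × 0.02953 inHg/mb = 0.0882 inHg/h.

0.0882 inHg per hour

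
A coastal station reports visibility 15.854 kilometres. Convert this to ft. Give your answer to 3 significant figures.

52000 ft

1 km = 3280.84 ft, so 15.854 × 3280.84 = 52000 ft.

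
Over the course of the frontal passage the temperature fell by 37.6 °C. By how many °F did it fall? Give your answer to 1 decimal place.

Converting a difference, only the 9/5 scale factor applies: Δ°F = 37.6 × 1.8 = 67.7 °F.

67.7 °F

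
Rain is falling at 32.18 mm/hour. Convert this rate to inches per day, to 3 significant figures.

30.4 in/day

32.18 mm/hour × 0.0393701 in/mm × 24 hour/day = 30.4 in/day.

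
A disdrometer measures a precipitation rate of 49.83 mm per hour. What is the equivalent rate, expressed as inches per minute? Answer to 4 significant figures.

49.83 mm/hour × 0.0393701 in/mm × 0.0166667 hour/minute = 0.03270 in/minute.

0.03270 in/minute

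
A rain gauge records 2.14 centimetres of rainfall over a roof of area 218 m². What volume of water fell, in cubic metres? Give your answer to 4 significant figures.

Depth: 2.14 cm × 10 = 21.4 mm.
1 mm over 1 m² is 1 L, so volume = 21.4 × 218 = 4665.2 L = 4.665 m³.

4.665 cubic metres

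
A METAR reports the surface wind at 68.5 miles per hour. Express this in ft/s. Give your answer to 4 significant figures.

100.5 ft/s

1 mph = 1.46667 ft/s, so 68.5 × 1.46667 = 100.5 ft/s.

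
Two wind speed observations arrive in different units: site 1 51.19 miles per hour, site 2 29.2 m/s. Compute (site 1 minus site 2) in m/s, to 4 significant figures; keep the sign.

-6.316 m/s

site 1: 51.19 mph = 22.88398 m/s.
Difference: 22.88398 − 29.20000 = -6.316 m/s.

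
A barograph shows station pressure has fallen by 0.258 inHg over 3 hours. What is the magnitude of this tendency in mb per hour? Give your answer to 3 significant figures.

0.258 inHg / 3 h × 33.8639 mb/inHg = 2.91 mb/h.

2.91 mb per hour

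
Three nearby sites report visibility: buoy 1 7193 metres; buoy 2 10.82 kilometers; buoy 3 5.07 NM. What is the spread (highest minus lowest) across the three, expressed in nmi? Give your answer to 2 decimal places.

1.96 nmi

buoy 1: 7193 m = 3.8839 nmi.
buoy 2: 10.82 km = 5.8423 nmi.
Spread: 5.8423 − 3.8839 = 1.96 nmi.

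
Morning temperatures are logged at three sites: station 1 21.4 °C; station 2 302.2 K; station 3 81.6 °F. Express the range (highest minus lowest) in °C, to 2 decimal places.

station 2: 302.2 K = 29.050 °C.
station 3: 81.6 °F = 27.556 °C.
Spread: 29.050 − 21.400 = 7.650 °C.

7.65 °C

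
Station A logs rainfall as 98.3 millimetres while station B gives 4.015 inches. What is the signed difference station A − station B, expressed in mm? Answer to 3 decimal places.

station B: 4.015 in = 101.98100 mm.
Difference: 98.30000 − 101.98100 = -3.681 mm.

-3.681 mm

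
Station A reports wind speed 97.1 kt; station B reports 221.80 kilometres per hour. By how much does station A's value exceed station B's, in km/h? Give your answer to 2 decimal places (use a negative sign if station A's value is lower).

station A: 97.1 kt = 179.8292 km/h.
Difference: 179.8292 − 221.8000 = -41.97 km/h.

-41.97 km/h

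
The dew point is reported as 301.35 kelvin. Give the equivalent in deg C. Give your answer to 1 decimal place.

°C = 301.35 − 273.15 = 28.2 °C.

28.2 °C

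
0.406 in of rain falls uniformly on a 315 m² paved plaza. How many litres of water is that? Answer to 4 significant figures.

Depth: 0.406 in × 25.4 = 10.3124 mm.
1 mm over 1 m² is 1 L, so volume = 10.3124 × 315 = 3248.406 L ≈ 3248 L.

3248 litres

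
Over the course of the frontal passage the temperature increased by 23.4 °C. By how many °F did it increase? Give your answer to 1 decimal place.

42.1 °F

For a temperature change the 32° offset cancels: Δ°F = 23.4 × 1.8 = 42.1 °F.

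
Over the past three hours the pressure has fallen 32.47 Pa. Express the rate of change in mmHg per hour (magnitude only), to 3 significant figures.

0.0812 mmHg per hour

32.47 Pa / 3 h × 0.00750062 mmHg/Pa = 0.0812 mmHg/h.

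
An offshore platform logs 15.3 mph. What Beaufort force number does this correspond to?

15.3 mph = 6.8 m/s, which is Beaufort 4 (moderate breeze, 5.5–7.9 m/s).

Beaufort force 4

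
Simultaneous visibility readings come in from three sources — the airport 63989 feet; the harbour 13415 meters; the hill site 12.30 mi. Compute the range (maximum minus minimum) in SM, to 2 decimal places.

the airport: 63989 ft = 12.1191 SM.
the harbour: 13415 m = 8.3357 SM.
Spread: 12.3000 − 8.3357 = 3.96 SM.

3.96 SM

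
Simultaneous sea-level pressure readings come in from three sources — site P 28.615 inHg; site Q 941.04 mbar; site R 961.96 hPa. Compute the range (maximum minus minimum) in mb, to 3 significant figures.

site P: 28.615 inHg = 969.015 mb.
site R: 961.96 hPa = 961.960 mb.
Spread: 969.015 − 941.040 = 28.0 mb.

28.0 mb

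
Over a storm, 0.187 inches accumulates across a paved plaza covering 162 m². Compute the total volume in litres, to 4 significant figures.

769.5 litres

Depth: 0.187 in × 25.4 = 4.7498 mm.
1 mm over 1 m² is 1 L, so volume = 4.7498 × 162 = 769.4676 L ≈ 769.5 L.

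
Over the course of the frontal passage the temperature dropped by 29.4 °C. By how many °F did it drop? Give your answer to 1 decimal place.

52.9 °F

A change of 1 °C equals a change of 1.8 °F: Δ°F = 29.4 × 1.8 = 52.9 °F.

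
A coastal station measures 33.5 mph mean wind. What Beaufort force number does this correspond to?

Beaufort force 7

33.5 mph = 15.0 m/s, which is Beaufort 7 (near gale, 13.9–17.1 m/s).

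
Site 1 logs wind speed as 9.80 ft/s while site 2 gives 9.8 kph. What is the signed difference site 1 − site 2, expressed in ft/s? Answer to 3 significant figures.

0.869 ft/s

site 2: 9.8 km/h = 8.93118 ft/s.
Difference: 9.80000 − 8.93118 = 0.869 ft/s.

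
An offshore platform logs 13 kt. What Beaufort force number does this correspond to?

13 kt lies in the Beaufort 4 band (moderate breeze, 11–16 kt).

Beaufort force 4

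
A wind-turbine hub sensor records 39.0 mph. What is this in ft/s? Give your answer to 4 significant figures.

1 mph = 1.46667 ft/s, so 39.0 × 1.46667 = 57.20 ft/s.

57.20 ft/s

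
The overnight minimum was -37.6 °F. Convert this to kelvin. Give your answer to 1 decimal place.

234.5 K

First to °C: -38.67 °C.
Then to K: 234.5 K.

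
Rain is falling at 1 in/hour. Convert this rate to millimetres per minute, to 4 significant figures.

0.4233 mm/minute

1 in/hour × 25.4 mm/in × 0.0166667 hour/minute = 0.4233 mm/minute.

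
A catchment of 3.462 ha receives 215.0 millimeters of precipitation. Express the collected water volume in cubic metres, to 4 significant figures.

Area: 3.462 ha = 34620 m².
1 mm over 1 m² is 1 L, so volume = 215 × 34620 = 7443300 L = 7443 m³.

7443 cubic metres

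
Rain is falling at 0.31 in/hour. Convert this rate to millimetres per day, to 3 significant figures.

189 mm/day

0.31 in/hour × 25.4 mm/in × 24 hour/day = 189 mm/day.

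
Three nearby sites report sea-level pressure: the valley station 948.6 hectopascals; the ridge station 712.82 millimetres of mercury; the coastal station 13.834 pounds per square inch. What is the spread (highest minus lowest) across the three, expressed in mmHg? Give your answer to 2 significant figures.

the valley station: 948.6 hPa = 711.508 mmHg.
the coastal station: 13.834 psi = 715.424 mmHg.
Spread: 715.424 − 711.508 = 3.9 mmHg.

3.9 mmHg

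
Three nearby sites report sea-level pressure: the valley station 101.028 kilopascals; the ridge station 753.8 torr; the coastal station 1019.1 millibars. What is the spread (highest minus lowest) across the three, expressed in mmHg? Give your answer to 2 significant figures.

the valley station: 101.028 kPa = 757.77 mmHg.
the coastal station: 1019.1 mb = 764.39 mmHg.
Spread: 764.39 − 753.80 = 11 mmHg.

11 mmHg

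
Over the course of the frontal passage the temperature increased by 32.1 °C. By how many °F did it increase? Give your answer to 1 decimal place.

57.8 °F

For a temperature change the 32° offset cancels: Δ°F = 32.1 × 1.8 = 57.8 °F.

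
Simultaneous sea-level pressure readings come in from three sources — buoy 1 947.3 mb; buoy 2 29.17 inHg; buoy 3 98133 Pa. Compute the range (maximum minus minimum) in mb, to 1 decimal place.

buoy 2: 29.17 inHg = 987.810 mb.
buoy 3: 98133 Pa = 981.330 mb.
Spread: 987.810 − 947.300 = 40.5 mb.

40.5 mb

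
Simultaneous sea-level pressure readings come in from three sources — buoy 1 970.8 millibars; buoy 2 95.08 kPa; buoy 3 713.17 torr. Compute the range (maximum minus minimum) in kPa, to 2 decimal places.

2.00 kPa

buoy 1: 970.8 mb = 97.0800 kPa.
buoy 3: 713.17 mmHg = 95.0815 kPa.
Spread: 97.0800 − 95.0800 = 2.00 kPa.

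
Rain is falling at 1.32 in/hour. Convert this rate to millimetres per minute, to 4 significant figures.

1.32 in/hour × 25.4 mm/in × 0.0166667 hour/minute = 0.5588 mm/minute.

0.5588 mm/minute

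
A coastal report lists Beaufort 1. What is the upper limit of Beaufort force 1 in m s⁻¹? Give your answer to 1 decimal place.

Beaufort 1 (light air) spans 0.3–1.5 m/s.

1.5 m/s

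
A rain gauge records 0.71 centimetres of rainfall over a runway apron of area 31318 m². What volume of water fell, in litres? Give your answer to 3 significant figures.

Depth: 0.71 cm × 10 = 7.1 mm.
1 mm over 1 m² is 1 L, so volume = 7.1 × 31318 = 222357.8 L ≈ 222000 L.

222000 litres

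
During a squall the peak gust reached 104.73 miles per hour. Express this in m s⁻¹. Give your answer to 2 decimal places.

46.82 m/s

1 mph = 0.44704 m/s, so 104.73 × 0.44704 = 46.82 m/s.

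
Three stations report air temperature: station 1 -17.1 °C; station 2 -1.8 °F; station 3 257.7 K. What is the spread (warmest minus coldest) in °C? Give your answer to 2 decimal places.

3.33 °C

station 2: -1.8 °F = -18.778 °C.
station 3: 257.7 K = -15.450 °C.
Spread: (-15.450) − (-18.778) = 3.328 °C.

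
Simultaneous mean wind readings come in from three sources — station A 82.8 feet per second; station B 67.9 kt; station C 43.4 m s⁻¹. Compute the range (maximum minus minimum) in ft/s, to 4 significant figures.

59.59 ft/s

station B: 67.9 kt = 114.6023 ft/s.
station C: 43.4 m/s = 142.3885 ft/s.
Spread: 142.3885 − 82.8000 = 59.59 ft/s.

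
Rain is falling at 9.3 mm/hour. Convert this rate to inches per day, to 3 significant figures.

9.3 mm/hour × 0.0393701 in/mm × 24 hour/day = 8.79 in/day.

8.79 in/day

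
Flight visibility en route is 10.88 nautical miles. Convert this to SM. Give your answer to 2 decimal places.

1 nmi = 1.15078 SM, so 10.88 × 1.15078 = 12.52 SM.

12.52 SM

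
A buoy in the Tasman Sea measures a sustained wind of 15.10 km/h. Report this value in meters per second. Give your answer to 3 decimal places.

1 km/h = 0.277778 m/s, so 15.10 × 0.277778 = 4.194 m/s.

4.194 m/s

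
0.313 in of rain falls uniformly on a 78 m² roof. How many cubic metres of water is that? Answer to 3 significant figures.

Depth: 0.313 in × 25.4 = 7.9502 mm.
1 mm over 1 m² is 1 L, so volume = 7.9502 × 78 = 620.1156 L = 0.620 m³.

0.620 cubic metres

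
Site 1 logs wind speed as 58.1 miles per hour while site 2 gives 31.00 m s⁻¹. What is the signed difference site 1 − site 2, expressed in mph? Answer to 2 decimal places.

site 2: 31.00 m/s = 69.34503 mph.
Difference: 58.10000 − 69.34503 = -11.25 mph.

-11.25 mph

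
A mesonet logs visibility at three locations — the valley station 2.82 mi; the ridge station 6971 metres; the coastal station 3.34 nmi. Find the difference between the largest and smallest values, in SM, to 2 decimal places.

the ridge station: 6971 m = 4.3316 SM.
the coastal station: 3.34 nmi = 3.8436 SM.
Spread: 4.3316 − 2.8200 = 1.51 SM.

1.51 SM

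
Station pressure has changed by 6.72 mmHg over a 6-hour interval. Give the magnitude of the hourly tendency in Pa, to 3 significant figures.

6.72 mmHg / 6 h × 133.322 Pa/mmHg = 149 Pa/h.

149 Pa per hour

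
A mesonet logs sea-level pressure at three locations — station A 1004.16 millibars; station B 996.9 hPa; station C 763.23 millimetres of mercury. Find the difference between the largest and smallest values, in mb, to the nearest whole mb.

21 mb

station B: 996.9 hPa = 996.90 mb.
station C: 763.23 mmHg = 1017.56 mb.
Spread: 1017.56 − 996.90 = 21 mb.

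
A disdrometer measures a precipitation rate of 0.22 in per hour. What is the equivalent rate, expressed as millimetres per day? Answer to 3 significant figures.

0.22 in/hour × 25.4 mm/in × 24 hour/day = 134 mm/day.

134 mm/day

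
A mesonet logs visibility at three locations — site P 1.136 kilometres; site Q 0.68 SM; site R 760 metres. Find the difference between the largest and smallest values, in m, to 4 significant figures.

site P: 1.136 km = 1136.000 m.
site Q: 0.68 SM = 1094.354 m.
Spread: 1136.000 − 760.000 = 376.0 m.

376.0 m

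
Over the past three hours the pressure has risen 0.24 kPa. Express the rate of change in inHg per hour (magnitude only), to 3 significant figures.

0.24 kPa / 3 h × 0.2953 inHg/kPa = 0.0236 inHg/h.

0.0236 inHg per hour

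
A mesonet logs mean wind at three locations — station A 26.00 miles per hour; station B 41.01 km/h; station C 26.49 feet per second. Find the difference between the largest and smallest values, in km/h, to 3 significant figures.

12.8 km/h

station A: 26.00 mph = 41.843 km/h.
station C: 26.49 ft/s = 29.067 km/h.
Spread: 41.843 − 29.067 = 12.8 km/h.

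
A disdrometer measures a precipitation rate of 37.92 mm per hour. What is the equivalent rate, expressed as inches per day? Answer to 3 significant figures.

37.92 mm/hour × 0.0393701 in/mm × 24 hour/day = 35.8 in/day.

35.8 in/day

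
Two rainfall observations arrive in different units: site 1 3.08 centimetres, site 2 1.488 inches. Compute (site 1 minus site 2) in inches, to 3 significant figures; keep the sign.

-0.275 in

site 1: 3.08 cm = 1.21260 in.
Difference: 1.21260 − 1.48800 = -0.275 in.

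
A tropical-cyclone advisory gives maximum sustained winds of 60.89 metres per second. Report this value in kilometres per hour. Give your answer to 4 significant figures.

219.2 km/h

1 m/s = 3.6 km/h, so 60.89 × 3.6 = 219.2 km/h.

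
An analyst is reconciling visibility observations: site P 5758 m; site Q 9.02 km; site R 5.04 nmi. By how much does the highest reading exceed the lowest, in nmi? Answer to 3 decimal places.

site P: 5758 m = 3.10907 nmi.
site Q: 9.02 km = 4.87041 nmi.
Spread: 5.04000 − 3.10907 = 1.931 nmi.

1.931 nmi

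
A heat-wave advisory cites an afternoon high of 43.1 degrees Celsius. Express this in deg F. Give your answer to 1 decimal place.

°F = °C × 9/5 + 32 = 43.1 × 1.8 + 32 = 109.6 °F.

109.6 °F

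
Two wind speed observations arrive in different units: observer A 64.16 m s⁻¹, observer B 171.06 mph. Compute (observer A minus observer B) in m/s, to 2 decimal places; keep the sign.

observer B: 171.06 mph = 76.4707 m/s.
Difference: 64.1600 − 76.4707 = -12.31 m/s.

-12.31 m/s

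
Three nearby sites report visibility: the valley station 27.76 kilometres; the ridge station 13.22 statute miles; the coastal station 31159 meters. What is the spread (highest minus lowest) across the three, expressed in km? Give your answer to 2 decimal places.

9.88 km

the ridge station: 13.22 SM = 21.2755 km.
the coastal station: 31159 m = 31.1590 km.
Spread: 31.1590 − 21.2755 = 9.88 km.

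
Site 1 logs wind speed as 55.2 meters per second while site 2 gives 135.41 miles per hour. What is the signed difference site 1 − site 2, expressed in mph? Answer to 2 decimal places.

site 1: 55.2 m/s = 123.4789 mph.
Difference: 123.4789 − 135.4100 = -11.93 mph.

-11.93 mph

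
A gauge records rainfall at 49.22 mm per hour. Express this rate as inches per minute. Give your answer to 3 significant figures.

0.0323 in/minute

49.22 mm/hour × 0.0393701 in/mm × 0.0166667 hour/minute = 0.0323 in/minute.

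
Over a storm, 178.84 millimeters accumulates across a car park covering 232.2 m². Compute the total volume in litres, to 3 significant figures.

41500 litres

1 mm over 1 m² is 1 L, so volume = 178.84 × 232.2 = 41526.648 L ≈ 41500 L.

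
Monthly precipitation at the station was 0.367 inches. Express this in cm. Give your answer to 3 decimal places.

1 in = 2.54 cm, so 0.367 × 2.54 = 0.932 cm.

0.932 cm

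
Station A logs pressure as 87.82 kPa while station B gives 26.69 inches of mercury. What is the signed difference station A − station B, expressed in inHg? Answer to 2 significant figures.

-0.76 inHg

station A: 87.82 kPa = 25.9332 inHg.
Difference: 25.9332 − 26.6900 = -0.76 inHg.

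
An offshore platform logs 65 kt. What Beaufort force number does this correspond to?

65 kt lies in the Beaufort 12 band (hurricane force, ≥64 kt).

Beaufort force 12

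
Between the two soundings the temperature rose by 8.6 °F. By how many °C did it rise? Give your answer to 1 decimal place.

4.8 °C

Converting a difference, only the 9/5 scale factor applies: Δ°C = 8.6 × 0.5556 = 4.8 °C.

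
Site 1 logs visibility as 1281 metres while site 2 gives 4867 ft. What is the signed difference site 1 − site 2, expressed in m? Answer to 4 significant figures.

-202.5 m

site 2: 4867 ft = 1483.462 m.
Difference: 1281.000 − 1483.462 = -202.5 m.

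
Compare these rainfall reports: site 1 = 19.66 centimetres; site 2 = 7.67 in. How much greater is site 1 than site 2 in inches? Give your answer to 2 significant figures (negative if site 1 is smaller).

0.070 in

site 1: 19.66 cm = 7.74016 in.
Difference: 7.74016 − 7.67000 = 0.070 in.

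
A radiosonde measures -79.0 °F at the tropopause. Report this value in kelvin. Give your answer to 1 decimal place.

First to °C: -61.67 °C.
Then to K: 211.5 K.

211.5 K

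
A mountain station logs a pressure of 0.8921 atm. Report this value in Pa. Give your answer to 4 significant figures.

1 atm = 101325 Pa, so 0.8921 × 101325 = 90390 Pa.

90390 Pa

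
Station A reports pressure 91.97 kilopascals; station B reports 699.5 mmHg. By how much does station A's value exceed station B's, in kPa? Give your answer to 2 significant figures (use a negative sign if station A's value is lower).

station B: 699.5 mmHg = 93.259 kPa.
Difference: 91.970 − 93.259 = -1.3 kPa.

-1.3 kPa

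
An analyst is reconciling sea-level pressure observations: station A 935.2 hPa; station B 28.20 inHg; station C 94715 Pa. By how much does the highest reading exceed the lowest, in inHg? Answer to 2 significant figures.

0.58 inHg

station A: 935.2 hPa = 27.6164 inHg.
station C: 94715 Pa = 27.9693 inHg.
Spread: 28.2000 − 27.6164 = 0.58 inHg.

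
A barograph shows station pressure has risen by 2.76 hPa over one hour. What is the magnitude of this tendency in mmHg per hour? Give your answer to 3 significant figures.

2.76 hPa / 1 h × 0.750062 mmHg/hPa = 2.07 mmHg/h.

2.07 mmHg per hour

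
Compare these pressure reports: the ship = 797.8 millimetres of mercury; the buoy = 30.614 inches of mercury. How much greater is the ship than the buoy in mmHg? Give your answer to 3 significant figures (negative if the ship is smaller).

20.2 mmHg

the buoy: 30.614 inHg = 777.596 mmHg.
Difference: 797.800 − 777.596 = 20.2 mmHg.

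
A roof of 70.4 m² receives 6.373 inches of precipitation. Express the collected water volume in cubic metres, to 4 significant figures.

11.40 cubic metres

Depth: 6.373 in × 25.4 = 161.8742 mm.
1 mm over 1 m² is 1 L, so volume = 161.8742 × 70.4 = 11395.944 L = 11.40 m³.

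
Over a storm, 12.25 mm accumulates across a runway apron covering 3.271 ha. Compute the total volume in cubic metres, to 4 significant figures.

400.7 cubic metres

Area: 3.271 ha = 32710 m².
1 mm over 1 m² is 1 L, so volume = 12.25 × 32710 = 400697.5 L = 400.7 m³.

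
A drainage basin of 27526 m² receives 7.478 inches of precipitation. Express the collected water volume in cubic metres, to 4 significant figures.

5228 cubic metres

Depth: 7.478 in × 25.4 = 189.9412 mm.
1 mm over 1 m² is 1 L, so volume = 189.9412 × 27526 = 5228321.5 L = 5228 m³.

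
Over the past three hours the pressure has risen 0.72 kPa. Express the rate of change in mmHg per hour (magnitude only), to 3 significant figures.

0.72 kPa / 3 h × 7.50062 mmHg/kPa = 1.80 mmHg/h.

1.80 mmHg per hour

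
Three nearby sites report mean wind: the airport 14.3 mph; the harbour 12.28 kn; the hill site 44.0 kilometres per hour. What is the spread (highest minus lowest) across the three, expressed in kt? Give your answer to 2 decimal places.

11.48 kt

the airport: 14.3 mph = 12.4264 kt.
the hill site: 44.0 km/h = 23.7581 kt.
Spread: 23.7581 − 12.2800 = 11.48 kt.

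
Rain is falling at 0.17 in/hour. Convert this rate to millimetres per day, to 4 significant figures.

0.17 in/hour × 25.4 mm/in × 24 hour/day = 103.6 mm/day.

103.6 mm/day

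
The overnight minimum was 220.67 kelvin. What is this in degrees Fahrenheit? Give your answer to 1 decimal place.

First to °C: -52.48 °C.
Then to °F: -62.5 °F.

-62.5 °F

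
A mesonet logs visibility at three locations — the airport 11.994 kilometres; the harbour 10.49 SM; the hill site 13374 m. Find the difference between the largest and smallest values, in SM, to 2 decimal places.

3.04 SM

the airport: 11.994 km = 7.4527 SM.
the hill site: 13374 m = 8.3102 SM.
Spread: 10.4900 − 7.4527 = 3.04 SM.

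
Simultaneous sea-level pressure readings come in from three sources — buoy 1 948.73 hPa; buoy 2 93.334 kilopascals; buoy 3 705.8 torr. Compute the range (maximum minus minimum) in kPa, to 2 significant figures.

1.5 kPa

buoy 1: 948.73 hPa = 94.873 kPa.
buoy 3: 705.8 mmHg = 94.099 kPa.
Spread: 94.873 − 93.334 = 1.5 kPa.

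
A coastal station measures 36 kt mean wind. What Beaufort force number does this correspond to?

Beaufort force 8

36 kt lies in the Beaufort 8 band (gale, 34–40 kt).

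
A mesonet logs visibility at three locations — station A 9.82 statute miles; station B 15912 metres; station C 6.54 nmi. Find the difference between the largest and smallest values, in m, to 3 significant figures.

3800 m

station A: 9.82 SM = 15803.76 m.
station C: 6.54 nmi = 12112.08 m.
Spread: 15912.00 − 12112.08 = 3800 m.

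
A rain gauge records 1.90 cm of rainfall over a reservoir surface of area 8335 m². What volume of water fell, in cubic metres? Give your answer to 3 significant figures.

Depth: 1.90 cm × 10 = 19 mm.
1 mm over 1 m² is 1 L, so volume = 19 × 8335 = 158365 L = 158 m³.

158 cubic metres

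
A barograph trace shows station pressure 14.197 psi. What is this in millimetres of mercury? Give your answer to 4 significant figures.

734.2 mmHg

1 psi = 51.7149 mmHg, so 14.197 × 51.7149 = 734.2 mmHg.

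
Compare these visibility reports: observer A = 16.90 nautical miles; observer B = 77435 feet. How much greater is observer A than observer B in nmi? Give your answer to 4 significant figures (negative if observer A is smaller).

observer B: 77435 ft = 12.74416 nmi.
Difference: 16.90000 − 12.74416 = 4.156 nmi.

4.156 nmi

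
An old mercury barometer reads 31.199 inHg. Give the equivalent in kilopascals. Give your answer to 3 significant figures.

1 inHg = 3.38639 kPa, so 31.199 × 3.38639 = 106 kPa.

106 kPa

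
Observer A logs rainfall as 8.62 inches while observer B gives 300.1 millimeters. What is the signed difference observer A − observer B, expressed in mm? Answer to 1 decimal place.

observer A: 8.62 in = 218.948 mm.
Difference: 218.948 − 300.100 = -81.2 mm.

-81.2 mm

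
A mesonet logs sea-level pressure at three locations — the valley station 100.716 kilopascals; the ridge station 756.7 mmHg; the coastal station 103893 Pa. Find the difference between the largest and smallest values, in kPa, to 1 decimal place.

3.2 kPa

the ridge station: 756.7 mmHg = 100.885 kPa.
the coastal station: 103893 Pa = 103.893 kPa.
Spread: 103.893 − 100.716 = 3.2 kPa.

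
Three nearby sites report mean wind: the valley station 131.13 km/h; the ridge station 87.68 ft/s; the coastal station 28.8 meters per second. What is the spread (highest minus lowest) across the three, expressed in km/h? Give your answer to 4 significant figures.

34.92 km/h

the ridge station: 87.68 ft/s = 96.2095 km/h.
the coastal station: 28.8 m/s = 103.6800 km/h.
Spread: 131.1300 − 96.2095 = 34.92 km/h.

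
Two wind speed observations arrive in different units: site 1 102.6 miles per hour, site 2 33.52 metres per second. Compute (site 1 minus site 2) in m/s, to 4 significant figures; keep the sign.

12.35 m/s

site 1: 102.6 mph = 45.8663 m/s.
Difference: 45.8663 − 33.5200 = 12.35 m/s.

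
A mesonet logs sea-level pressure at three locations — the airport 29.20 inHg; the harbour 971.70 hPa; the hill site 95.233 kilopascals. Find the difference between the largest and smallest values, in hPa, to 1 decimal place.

36.5 hPa

the airport: 29.20 inHg = 988.826 hPa.
the hill site: 95.233 kPa = 952.330 hPa.
Spread: 988.826 − 952.330 = 36.5 hPa.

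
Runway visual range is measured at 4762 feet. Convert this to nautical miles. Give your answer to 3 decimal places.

1 ft = 0.000164579 nmi, so 4762 × 0.000164579 = 0.784 nmi.

0.784 nmi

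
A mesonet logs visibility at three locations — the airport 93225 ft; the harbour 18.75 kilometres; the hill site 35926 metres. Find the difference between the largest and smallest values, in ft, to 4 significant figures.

56350 ft

the harbour: 18.75 km = 61515.75 ft.
the hill site: 35926 m = 117867.45 ft.
Spread: 117867.45 − 61515.75 = 56350 ft.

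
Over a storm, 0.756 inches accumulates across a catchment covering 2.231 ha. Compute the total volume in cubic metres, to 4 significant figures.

428.4 cubic metres

Depth: 0.756 in × 25.4 = 19.2024 mm.
Area: 2.231 ha = 22310 m².
1 mm over 1 m² is 1 L, so volume = 19.2024 × 22310 = 428405.54 L = 428.4 m³.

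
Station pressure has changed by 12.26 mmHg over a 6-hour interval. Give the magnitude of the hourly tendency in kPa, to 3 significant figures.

0.272 kPa per hour

12.26 mmHg / 6 h × 0.133322 kPa/mmHg = 0.272 kPa/h.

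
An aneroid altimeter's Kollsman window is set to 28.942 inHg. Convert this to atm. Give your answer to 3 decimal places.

1 inHg = 0.0334211 atm, so 28.942 × 0.0334211 = 0.967 atm.

0.967 atm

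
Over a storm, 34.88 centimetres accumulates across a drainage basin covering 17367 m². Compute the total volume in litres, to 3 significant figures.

6060000 litres

Depth: 34.88 cm × 10 = 348.8 mm.
1 mm over 1 m² is 1 L, so volume = 348.8 × 17367 = 6057609.6 L ≈ 6060000 L.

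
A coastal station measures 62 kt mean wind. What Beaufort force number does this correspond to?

Beaufort force 11

62 kt lies in the Beaufort 11 band (violent storm, 56–63 kt).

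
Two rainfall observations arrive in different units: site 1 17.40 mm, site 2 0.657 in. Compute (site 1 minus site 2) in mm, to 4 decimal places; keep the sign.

site 2: 0.657 in = 16.687800 mm.
Difference: 17.400000 − 16.687800 = 0.7122 mm.

0.7122 mm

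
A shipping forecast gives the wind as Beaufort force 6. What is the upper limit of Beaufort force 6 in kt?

27 kt

Beaufort 6 (strong breeze) spans 22–27 knots.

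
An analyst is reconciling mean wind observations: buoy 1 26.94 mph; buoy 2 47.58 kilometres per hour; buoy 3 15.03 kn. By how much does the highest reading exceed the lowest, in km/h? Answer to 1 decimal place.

buoy 1: 26.94 mph = 43.356 km/h.
buoy 3: 15.03 kt = 27.836 km/h.
Spread: 47.580 − 27.836 = 19.7 km/h.

19.7 km/h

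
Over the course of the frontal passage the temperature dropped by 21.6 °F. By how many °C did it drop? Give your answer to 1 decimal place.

Converting a difference, only the 9/5 scale factor applies: Δ°C = 21.6 × 0.5556 = 12.0 °C.

12.0 °C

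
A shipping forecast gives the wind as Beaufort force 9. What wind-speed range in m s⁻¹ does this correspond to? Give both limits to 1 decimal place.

20.8 to 24.4 m/s

Beaufort 9 (strong gale) spans 20.8–24.4 m/s.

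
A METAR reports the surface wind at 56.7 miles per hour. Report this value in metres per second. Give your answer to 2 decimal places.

25.35 m/s

1 mph = 0.44704 m/s, so 56.7 × 0.44704 = 25.35 m/s.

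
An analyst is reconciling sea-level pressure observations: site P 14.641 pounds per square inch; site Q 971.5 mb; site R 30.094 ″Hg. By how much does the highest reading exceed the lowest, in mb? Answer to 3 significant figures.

site P: 14.641 psi = 1009.461 mb.
site R: 30.094 inHg = 1019.100 mb.
Spread: 1019.100 − 971.500 = 47.6 mb.

47.6 mb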